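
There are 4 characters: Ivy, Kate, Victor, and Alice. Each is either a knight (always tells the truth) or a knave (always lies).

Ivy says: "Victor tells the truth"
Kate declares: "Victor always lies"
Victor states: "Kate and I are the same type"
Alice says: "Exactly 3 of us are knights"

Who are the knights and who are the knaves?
Ivy is a knave.
Kate is a knight.
Victor is a knave.
Alice is a knave.

Verification:
- Ivy (knave) says "Victor tells the truth" - this is FALSE (a lie) because Victor is a knave.
- Kate (knight) says "Victor always lies" - this is TRUE because Victor is a knave.
- Victor (knave) says "Kate and I are the same type" - this is FALSE (a lie) because Victor is a knave and Kate is a knight.
- Alice (knave) says "Exactly 3 of us are knights" - this is FALSE (a lie) because there are 1 knights.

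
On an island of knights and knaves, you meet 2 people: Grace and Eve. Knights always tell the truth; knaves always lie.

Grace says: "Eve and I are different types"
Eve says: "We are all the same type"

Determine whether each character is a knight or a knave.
Grace is a knight.
Eve is a knave.

Verification:
- Grace (knight) says "Eve and I are different types" - this is TRUE because Grace is a knight and Eve is a knave.
- Eve (knave) says "We are all the same type" - this is FALSE (a lie) because Grace is a knight and Eve is a knave.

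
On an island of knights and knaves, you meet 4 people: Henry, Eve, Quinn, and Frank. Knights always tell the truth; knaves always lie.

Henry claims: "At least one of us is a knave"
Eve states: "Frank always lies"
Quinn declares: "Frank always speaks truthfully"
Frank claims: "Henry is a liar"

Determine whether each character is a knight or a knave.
Henry is a knight.
Eve is a knight.
Quinn is a knave.
Frank is a knave.

Verification:
- Henry (knight) says "At least one of us is a knave" - this is TRUE because Quinn and Frank are knaves.
- Eve (knight) says "Frank always lies" - this is TRUE because Frank is a knave.
- Quinn (knave) says "Frank always speaks truthfully" - this is FALSE (a lie) because Frank is a knave.
- Frank (knave) says "Henry is a liar" - this is FALSE (a lie) because Henry is a knight.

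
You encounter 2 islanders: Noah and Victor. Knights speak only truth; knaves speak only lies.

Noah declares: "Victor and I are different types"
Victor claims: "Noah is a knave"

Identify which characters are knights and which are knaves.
Noah is a knight.
Victor is a knave.

Verification:
- Noah (knight) says "Victor and I are different types" - this is TRUE because Noah is a knight and Victor is a knave.
- Victor (knave) says "Noah is a knave" - this is FALSE (a lie) because Noah is a knight.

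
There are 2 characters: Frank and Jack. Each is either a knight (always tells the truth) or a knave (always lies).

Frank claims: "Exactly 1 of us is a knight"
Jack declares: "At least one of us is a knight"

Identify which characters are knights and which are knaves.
Frank is a knave.
Jack is a knave.

Verification:
- Frank (knave) says "Exactly 1 of us is a knight" - this is FALSE (a lie) because there are 0 knights.
- Jack (knave) says "At least one of us is a knight" - this is FALSE (a lie) because no one is a knight.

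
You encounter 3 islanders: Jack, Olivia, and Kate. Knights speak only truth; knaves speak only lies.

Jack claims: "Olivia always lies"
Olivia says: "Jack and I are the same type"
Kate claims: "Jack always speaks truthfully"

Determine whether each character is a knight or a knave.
Jack is a knight.
Olivia is a knave.
Kate is a knight.

Verification:
- Jack (knight) says "Olivia always lies" - this is TRUE because Olivia is a knave.
- Olivia (knave) says "Jack and I are the same type" - this is FALSE (a lie) because Olivia is a knave and Jack is a knight.
- Kate (knight) says "Jack always speaks truthfully" - this is TRUE because Jack is a knight.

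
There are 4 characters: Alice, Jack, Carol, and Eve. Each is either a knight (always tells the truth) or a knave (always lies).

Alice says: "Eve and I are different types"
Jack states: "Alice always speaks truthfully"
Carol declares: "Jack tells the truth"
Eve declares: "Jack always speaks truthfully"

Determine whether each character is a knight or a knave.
Alice is a knave.
Jack is a knave.
Carol is a knave.
Eve is a knave.

Verification:
- Alice (knave) says "Eve and I are different types" - this is FALSE (a lie) because Alice is a knave and Eve is a knave.
- Jack (knave) says "Alice always speaks truthfully" - this is FALSE (a lie) because Alice is a knave.
- Carol (knave) says "Jack tells the truth" - this is FALSE (a lie) because Jack is a knave.
- Eve (knave) says "Jack always speaks truthfully" - this is FALSE (a lie) because Jack is a knave.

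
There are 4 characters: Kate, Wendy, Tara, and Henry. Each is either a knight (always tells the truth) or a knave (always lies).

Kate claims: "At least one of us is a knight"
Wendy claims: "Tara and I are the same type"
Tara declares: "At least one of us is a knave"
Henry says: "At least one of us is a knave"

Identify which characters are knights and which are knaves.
Kate is a knight.
Wendy is a knave.
Tara is a knight.
Henry is a knight.

Verification:
- Kate (knight) says "At least one of us is a knight" - this is TRUE because Kate, Tara, and Henry are knights.
- Wendy (knave) says "Tara and I are the same type" - this is FALSE (a lie) because Wendy is a knave and Tara is a knight.
- Tara (knight) says "At least one of us is a knave" - this is TRUE because Wendy is a knave.
- Henry (knight) says "At least one of us is a knave" - this is TRUE because Wendy is a knave.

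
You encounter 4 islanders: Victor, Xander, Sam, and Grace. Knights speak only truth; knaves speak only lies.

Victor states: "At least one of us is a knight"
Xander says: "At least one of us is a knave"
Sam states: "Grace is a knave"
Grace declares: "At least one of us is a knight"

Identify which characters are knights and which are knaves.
Victor is a knight.
Xander is a knight.
Sam is a knave.
Grace is a knight.

Verification:
- Victor (knight) says "At least one of us is a knight" - this is TRUE because Victor, Xander, and Grace are knights.
- Xander (knight) says "At least one of us is a knave" - this is TRUE because Sam is a knave.
- Sam (knave) says "Grace is a knave" - this is FALSE (a lie) because Grace is a knight.
- Grace (knight) says "At least one of us is a knight" - this is TRUE because Victor, Xander, and Grace are knights.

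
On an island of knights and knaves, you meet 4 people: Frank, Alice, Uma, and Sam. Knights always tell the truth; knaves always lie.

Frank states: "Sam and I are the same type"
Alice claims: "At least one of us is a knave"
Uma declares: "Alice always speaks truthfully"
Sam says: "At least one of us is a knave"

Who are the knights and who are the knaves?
Frank is a knave.
Alice is a knight.
Uma is a knight.
Sam is a knight.

Verification:
- Frank (knave) says "Sam and I are the same type" - this is FALSE (a lie) because Frank is a knave and Sam is a knight.
- Alice (knight) says "At least one of us is a knave" - this is TRUE because Frank is a knave.
- Uma (knight) says "Alice always speaks truthfully" - this is TRUE because Alice is a knight.
- Sam (knight) says "At least one of us is a knave" - this is TRUE because Frank is a knave.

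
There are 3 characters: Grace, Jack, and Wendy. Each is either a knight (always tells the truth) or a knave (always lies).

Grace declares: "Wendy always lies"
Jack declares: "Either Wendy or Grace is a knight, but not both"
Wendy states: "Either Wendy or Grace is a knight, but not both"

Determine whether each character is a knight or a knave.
Grace is a knave.
Jack is a knight.
Wendy is a knight.

Verification:
- Grace (knave) says "Wendy always lies" - this is FALSE (a lie) because Wendy is a knight.
- Jack (knight) says "Either Wendy or Grace is a knight, but not both" - this is TRUE because Wendy is a knight and Grace is a knave.
- Wendy (knight) says "Either Wendy or Grace is a knight, but not both" - this is TRUE because Wendy is a knight and Grace is a knave.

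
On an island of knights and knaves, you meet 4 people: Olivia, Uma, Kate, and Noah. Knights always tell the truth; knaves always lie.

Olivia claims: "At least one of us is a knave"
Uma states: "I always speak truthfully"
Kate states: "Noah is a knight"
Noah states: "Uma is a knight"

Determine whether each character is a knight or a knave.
Olivia is a knight.
Uma is a knave.
Kate is a knave.
Noah is a knave.

Verification:
- Olivia (knight) says "At least one of us is a knave" - this is TRUE because Uma, Kate, and Noah are knaves.
- Uma (knave) says "I always speak truthfully" - this is FALSE (a lie) because Uma is a knave.
- Kate (knave) says "Noah is a knight" - this is FALSE (a lie) because Noah is a knave.
- Noah (knave) says "Uma is a knight" - this is FALSE (a lie) because Uma is a knave.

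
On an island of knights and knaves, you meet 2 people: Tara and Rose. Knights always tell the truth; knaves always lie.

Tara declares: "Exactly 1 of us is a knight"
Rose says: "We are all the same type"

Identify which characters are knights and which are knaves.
Tara is a knight.
Rose is a knave.

Verification:
- Tara (knight) says "Exactly 1 of us is a knight" - this is TRUE because there are 1 knights.
- Rose (knave) says "We are all the same type" - this is FALSE (a lie) because Tara is a knight and Rose is a knave.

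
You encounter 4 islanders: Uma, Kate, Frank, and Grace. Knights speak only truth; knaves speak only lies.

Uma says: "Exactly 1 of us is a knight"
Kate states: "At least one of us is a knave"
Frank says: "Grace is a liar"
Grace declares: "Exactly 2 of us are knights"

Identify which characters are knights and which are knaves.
Uma is a knave.
Kate is a knight.
Frank is a knave.
Grace is a knight.

Verification:
- Uma (knave) says "Exactly 1 of us is a knight" - this is FALSE (a lie) because there are 2 knights.
- Kate (knight) says "At least one of us is a knave" - this is TRUE because Uma and Frank are knaves.
- Frank (knave) says "Grace is a liar" - this is FALSE (a lie) because Grace is a knight.
- Grace (knight) says "Exactly 2 of us are knights" - this is TRUE because there are 2 knights.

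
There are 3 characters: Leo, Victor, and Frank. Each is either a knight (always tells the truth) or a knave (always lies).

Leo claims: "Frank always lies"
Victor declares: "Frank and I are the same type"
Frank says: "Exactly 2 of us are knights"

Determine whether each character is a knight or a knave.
Leo is a knave.
Victor is a knight.
Frank is a knight.

Verification:
- Leo (knave) says "Frank always lies" - this is FALSE (a lie) because Frank is a knight.
- Victor (knight) says "Frank and I are the same type" - this is TRUE because Victor is a knight and Frank is a knight.
- Frank (knight) says "Exactly 2 of us are knights" - this is TRUE because there are 2 knights.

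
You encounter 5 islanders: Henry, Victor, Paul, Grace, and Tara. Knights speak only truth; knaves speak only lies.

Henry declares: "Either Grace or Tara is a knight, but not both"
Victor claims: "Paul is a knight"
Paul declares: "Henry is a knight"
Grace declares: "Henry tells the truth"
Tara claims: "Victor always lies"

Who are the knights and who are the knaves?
Henry is a knight.
Victor is a knight.
Paul is a knight.
Grace is a knight.
Tara is a knave.

Verification:
- Henry (knight) says "Either Grace or Tara is a knight, but not both" - this is TRUE because Grace is a knight and Tara is a knave.
- Victor (knight) says "Paul is a knight" - this is TRUE because Paul is a knight.
- Paul (knight) says "Henry is a knight" - this is TRUE because Henry is a knight.
- Grace (knight) says "Henry tells the truth" - this is TRUE because Henry is a knight.
- Tara (knave) says "Victor always lies" - this is FALSE (a lie) because Victor is a knight.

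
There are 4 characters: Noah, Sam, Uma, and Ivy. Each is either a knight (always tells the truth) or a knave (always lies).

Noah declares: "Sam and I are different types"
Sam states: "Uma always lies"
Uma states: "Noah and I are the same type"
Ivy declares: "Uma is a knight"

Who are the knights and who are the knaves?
Noah is a knight.
Sam is a knave.
Uma is a knight.
Ivy is a knight.

Verification:
- Noah (knight) says "Sam and I are different types" - this is TRUE because Noah is a knight and Sam is a knave.
- Sam (knave) says "Uma always lies" - this is FALSE (a lie) because Uma is a knight.
- Uma (knight) says "Noah and I are the same type" - this is TRUE because Uma is a knight and Noah is a knight.
- Ivy (knight) says "Uma is a knight" - this is TRUE because Uma is a knight.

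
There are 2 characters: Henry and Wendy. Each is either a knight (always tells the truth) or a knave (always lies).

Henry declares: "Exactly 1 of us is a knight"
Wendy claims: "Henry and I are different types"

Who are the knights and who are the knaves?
Henry is a knave.
Wendy is a knave.

Verification:
- Henry (knave) says "Exactly 1 of us is a knight" - this is FALSE (a lie) because there are 0 knights.
- Wendy (knave) says "Henry and I are different types" - this is FALSE (a lie) because Wendy is a knave and Henry is a knave.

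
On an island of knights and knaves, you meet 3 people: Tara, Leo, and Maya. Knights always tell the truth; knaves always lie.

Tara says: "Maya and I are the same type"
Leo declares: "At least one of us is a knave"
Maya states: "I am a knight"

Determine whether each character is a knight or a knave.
Tara is a knave.
Leo is a knight.
Maya is a knight.

Verification:
- Tara (knave) says "Maya and I are the same type" - this is FALSE (a lie) because Tara is a knave and Maya is a knight.
- Leo (knight) says "At least one of us is a knave" - this is TRUE because Tara is a knave.
- Maya (knight) says "I am a knight" - this is TRUE because Maya is a knight.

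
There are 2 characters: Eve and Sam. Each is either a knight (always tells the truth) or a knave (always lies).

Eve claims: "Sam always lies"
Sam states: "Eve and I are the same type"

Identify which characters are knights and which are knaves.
Eve is a knight.
Sam is a knave.

Verification:
- Eve (knight) says "Sam always lies" - this is TRUE because Sam is a knave.
- Sam (knave) says "Eve and I are the same type" - this is FALSE (a lie) because Sam is a knave and Eve is a knight.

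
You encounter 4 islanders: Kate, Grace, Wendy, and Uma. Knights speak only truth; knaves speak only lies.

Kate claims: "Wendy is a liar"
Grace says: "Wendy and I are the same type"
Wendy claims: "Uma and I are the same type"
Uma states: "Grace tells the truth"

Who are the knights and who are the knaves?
Kate is a knave.
Grace is a knight.
Wendy is a knight.
Uma is a knight.

Verification:
- Kate (knave) says "Wendy is a liar" - this is FALSE (a lie) because Wendy is a knight.
- Grace (knight) says "Wendy and I are the same type" - this is TRUE because Grace is a knight and Wendy is a knight.
- Wendy (knight) says "Uma and I are the same type" - this is TRUE because Wendy is a knight and Uma is a knight.
- Uma (knight) says "Grace tells the truth" - this is TRUE because Grace is a knight.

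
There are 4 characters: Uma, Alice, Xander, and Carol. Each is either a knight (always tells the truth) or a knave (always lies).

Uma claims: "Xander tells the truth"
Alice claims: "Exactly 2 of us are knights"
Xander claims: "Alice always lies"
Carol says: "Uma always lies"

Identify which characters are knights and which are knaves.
Uma is a knave.
Alice is a knight.
Xander is a knave.
Carol is a knight.

Verification:
- Uma (knave) says "Xander tells the truth" - this is FALSE (a lie) because Xander is a knave.
- Alice (knight) says "Exactly 2 of us are knights" - this is TRUE because there are 2 knights.
- Xander (knave) says "Alice always lies" - this is FALSE (a lie) because Alice is a knight.
- Carol (knight) says "Uma always lies" - this is TRUE because Uma is a knave.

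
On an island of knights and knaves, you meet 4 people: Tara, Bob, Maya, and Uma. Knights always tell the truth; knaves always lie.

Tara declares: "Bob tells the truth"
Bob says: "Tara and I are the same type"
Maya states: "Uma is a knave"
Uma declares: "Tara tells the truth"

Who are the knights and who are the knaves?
Tara is a knight.
Bob is a knight.
Maya is a knave.
Uma is a knight.

Verification:
- Tara (knight) says "Bob tells the truth" - this is TRUE because Bob is a knight.
- Bob (knight) says "Tara and I are the same type" - this is TRUE because Bob is a knight and Tara is a knight.
- Maya (knave) says "Uma is a knave" - this is FALSE (a lie) because Uma is a knight.
- Uma (knight) says "Tara tells the truth" - this is TRUE because Tara is a knight.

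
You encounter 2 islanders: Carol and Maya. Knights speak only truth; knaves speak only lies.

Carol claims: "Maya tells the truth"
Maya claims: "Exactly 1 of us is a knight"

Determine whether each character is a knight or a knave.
Carol is a knave.
Maya is a knave.

Verification:
- Carol (knave) says "Maya tells the truth" - this is FALSE (a lie) because Maya is a knave.
- Maya (knave) says "Exactly 1 of us is a knight" - this is FALSE (a lie) because there are 0 knights.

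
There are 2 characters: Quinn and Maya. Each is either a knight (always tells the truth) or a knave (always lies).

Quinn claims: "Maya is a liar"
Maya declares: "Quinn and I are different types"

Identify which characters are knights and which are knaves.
Quinn is a knave.
Maya is a knight.

Verification:
- Quinn (knave) says "Maya is a liar" - this is FALSE (a lie) because Maya is a knight.
- Maya (knight) says "Quinn and I are different types" - this is TRUE because Maya is a knight and Quinn is a knave.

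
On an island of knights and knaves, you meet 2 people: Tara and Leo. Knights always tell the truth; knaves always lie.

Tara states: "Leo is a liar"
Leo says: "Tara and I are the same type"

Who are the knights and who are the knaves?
Tara is a knight.
Leo is a knave.

Verification:
- Tara (knight) says "Leo is a liar" - this is TRUE because Leo is a knave.
- Leo (knave) says "Tara and I are the same type" - this is FALSE (a lie) because Leo is a knave and Tara is a knight.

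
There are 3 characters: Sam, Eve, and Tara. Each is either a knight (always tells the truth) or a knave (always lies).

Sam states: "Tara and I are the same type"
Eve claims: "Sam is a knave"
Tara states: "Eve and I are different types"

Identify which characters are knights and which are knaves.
Sam is a knight.
Eve is a knave.
Tara is a knight.

Verification:
- Sam (knight) says "Tara and I are the same type" - this is TRUE because Sam is a knight and Tara is a knight.
- Eve (knave) says "Sam is a knave" - this is FALSE (a lie) because Sam is a knight.
- Tara (knight) says "Eve and I are different types" - this is TRUE because Tara is a knight and Eve is a knave.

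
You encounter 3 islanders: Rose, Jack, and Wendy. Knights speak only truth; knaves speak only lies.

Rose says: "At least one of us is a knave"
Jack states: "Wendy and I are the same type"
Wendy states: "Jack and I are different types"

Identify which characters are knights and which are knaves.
Rose is a knight.
Jack is a knave.
Wendy is a knight.

Verification:
- Rose (knight) says "At least one of us is a knave" - this is TRUE because Jack is a knave.
- Jack (knave) says "Wendy and I are the same type" - this is FALSE (a lie) because Jack is a knave and Wendy is a knight.
- Wendy (knight) says "Jack and I are different types" - this is TRUE because Wendy is a knight and Jack is a knave.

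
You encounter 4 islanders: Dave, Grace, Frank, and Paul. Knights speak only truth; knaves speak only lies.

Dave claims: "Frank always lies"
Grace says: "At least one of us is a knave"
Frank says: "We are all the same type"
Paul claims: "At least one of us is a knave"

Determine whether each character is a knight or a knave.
Dave is a knight.
Grace is a knight.
Frank is a knave.
Paul is a knight.

Verification:
- Dave (knight) says "Frank always lies" - this is TRUE because Frank is a knave.
- Grace (knight) says "At least one of us is a knave" - this is TRUE because Frank is a knave.
- Frank (knave) says "We are all the same type" - this is FALSE (a lie) because Dave, Grace, and Paul are knights and Frank is a knave.
- Paul (knight) says "At least one of us is a knave" - this is TRUE because Frank is a knave.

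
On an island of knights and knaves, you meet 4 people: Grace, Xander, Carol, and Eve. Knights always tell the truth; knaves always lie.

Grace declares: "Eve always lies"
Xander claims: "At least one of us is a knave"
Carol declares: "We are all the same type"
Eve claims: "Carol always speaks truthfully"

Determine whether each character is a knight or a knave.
Grace is a knight.
Xander is a knight.
Carol is a knave.
Eve is a knave.

Verification:
- Grace (knight) says "Eve always lies" - this is TRUE because Eve is a knave.
- Xander (knight) says "At least one of us is a knave" - this is TRUE because Carol and Eve are knaves.
- Carol (knave) says "We are all the same type" - this is FALSE (a lie) because Grace and Xander are knights and Carol and Eve are knaves.
- Eve (knave) says "Carol always speaks truthfully" - this is FALSE (a lie) because Carol is a knave.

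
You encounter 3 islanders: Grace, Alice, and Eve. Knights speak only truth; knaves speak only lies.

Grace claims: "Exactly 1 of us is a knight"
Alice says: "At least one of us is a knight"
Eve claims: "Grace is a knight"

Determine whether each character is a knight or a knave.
Grace is a knave.
Alice is a knave.
Eve is a knave.

Verification:
- Grace (knave) says "Exactly 1 of us is a knight" - this is FALSE (a lie) because there are 0 knights.
- Alice (knave) says "At least one of us is a knight" - this is FALSE (a lie) because no one is a knight.
- Eve (knave) says "Grace is a knight" - this is FALSE (a lie) because Grace is a knave.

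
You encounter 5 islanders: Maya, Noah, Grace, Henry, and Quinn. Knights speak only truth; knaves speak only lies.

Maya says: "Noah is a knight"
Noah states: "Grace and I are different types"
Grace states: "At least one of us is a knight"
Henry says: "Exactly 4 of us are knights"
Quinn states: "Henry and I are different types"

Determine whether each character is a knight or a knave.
Maya is a knave.
Noah is a knave.
Grace is a knave.
Henry is a knave.
Quinn is a knave.

Verification:
- Maya (knave) says "Noah is a knight" - this is FALSE (a lie) because Noah is a knave.
- Noah (knave) says "Grace and I are different types" - this is FALSE (a lie) because Noah is a knave and Grace is a knave.
- Grace (knave) says "At least one of us is a knight" - this is FALSE (a lie) because no one is a knight.
- Henry (knave) says "Exactly 4 of us are knights" - this is FALSE (a lie) because there are 0 knights.
- Quinn (knave) says "Henry and I are different types" - this is FALSE (a lie) because Quinn is a knave and Henry is a knave.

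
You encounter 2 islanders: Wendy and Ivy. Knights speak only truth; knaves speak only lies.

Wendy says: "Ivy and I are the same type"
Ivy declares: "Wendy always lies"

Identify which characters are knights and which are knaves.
Wendy is a knave.
Ivy is a knight.

Verification:
- Wendy (knave) says "Ivy and I are the same type" - this is FALSE (a lie) because Wendy is a knave and Ivy is a knight.
- Ivy (knight) says "Wendy always lies" - this is TRUE because Wendy is a knave.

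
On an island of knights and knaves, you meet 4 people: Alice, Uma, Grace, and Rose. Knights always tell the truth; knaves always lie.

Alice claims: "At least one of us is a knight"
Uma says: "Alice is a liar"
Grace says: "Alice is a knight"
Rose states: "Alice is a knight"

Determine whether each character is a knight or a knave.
Alice is a knight.
Uma is a knave.
Grace is a knight.
Rose is a knight.

Verification:
- Alice (knight) says "At least one of us is a knight" - this is TRUE because Alice, Grace, and Rose are knights.
- Uma (knave) says "Alice is a liar" - this is FALSE (a lie) because Alice is a knight.
- Grace (knight) says "Alice is a knight" - this is TRUE because Alice is a knight.
- Rose (knight) says "Alice is a knight" - this is TRUE because Alice is a knight.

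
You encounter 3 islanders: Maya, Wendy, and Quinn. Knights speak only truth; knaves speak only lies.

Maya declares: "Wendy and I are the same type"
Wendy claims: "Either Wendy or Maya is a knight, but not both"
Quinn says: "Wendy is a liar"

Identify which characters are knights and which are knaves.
Maya is a knave.
Wendy is a knight.
Quinn is a knave.

Verification:
- Maya (knave) says "Wendy and I are the same type" - this is FALSE (a lie) because Maya is a knave and Wendy is a knight.
- Wendy (knight) says "Either Wendy or Maya is a knight, but not both" - this is TRUE because Wendy is a knight and Maya is a knave.
- Quinn (knave) says "Wendy is a liar" - this is FALSE (a lie) because Wendy is a knight.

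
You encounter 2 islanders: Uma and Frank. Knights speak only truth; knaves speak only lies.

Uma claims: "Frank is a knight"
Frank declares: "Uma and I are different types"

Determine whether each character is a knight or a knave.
Uma is a knave.
Frank is a knave.

Verification:
- Uma (knave) says "Frank is a knight" - this is FALSE (a lie) because Frank is a knave.
- Frank (knave) says "Uma and I are different types" - this is FALSE (a lie) because Frank is a knave and Uma is a knave.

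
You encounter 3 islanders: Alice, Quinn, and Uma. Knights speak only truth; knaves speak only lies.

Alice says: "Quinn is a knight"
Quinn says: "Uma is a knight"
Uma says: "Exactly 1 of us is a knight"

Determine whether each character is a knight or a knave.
Alice is a knave.
Quinn is a knave.
Uma is a knave.

Verification:
- Alice (knave) says "Quinn is a knight" - this is FALSE (a lie) because Quinn is a knave.
- Quinn (knave) says "Uma is a knight" - this is FALSE (a lie) because Uma is a knave.
- Uma (knave) says "Exactly 1 of us is a knight" - this is FALSE (a lie) because there are 0 knights.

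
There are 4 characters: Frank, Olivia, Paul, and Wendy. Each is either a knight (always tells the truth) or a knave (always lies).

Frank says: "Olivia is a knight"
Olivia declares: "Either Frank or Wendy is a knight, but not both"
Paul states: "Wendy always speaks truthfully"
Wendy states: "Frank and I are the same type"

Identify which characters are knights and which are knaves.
Frank is a knight.
Olivia is a knight.
Paul is a knave.
Wendy is a knave.

Verification:
- Frank (knight) says "Olivia is a knight" - this is TRUE because Olivia is a knight.
- Olivia (knight) says "Either Frank or Wendy is a knight, but not both" - this is TRUE because Frank is a knight and Wendy is a knave.
- Paul (knave) says "Wendy always speaks truthfully" - this is FALSE (a lie) because Wendy is a knave.
- Wendy (knave) says "Frank and I are the same type" - this is FALSE (a lie) because Wendy is a knave and Frank is a knight.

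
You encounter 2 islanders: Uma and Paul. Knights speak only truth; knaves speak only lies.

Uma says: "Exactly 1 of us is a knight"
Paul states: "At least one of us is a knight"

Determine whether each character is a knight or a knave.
Uma is a knave.
Paul is a knave.

Verification:
- Uma (knave) says "Exactly 1 of us is a knight" - this is FALSE (a lie) because there are 0 knights.
- Paul (knave) says "At least one of us is a knight" - this is FALSE (a lie) because no one is a knight.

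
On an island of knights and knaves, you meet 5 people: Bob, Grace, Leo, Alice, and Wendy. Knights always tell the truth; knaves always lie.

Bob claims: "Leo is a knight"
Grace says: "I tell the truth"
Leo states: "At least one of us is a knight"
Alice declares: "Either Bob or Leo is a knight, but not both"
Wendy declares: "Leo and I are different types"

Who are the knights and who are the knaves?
Bob is a knave.
Grace is a knave.
Leo is a knave.
Alice is a knave.
Wendy is a knave.

Verification:
- Bob (knave) says "Leo is a knight" - this is FALSE (a lie) because Leo is a knave.
- Grace (knave) says "I tell the truth" - this is FALSE (a lie) because Grace is a knave.
- Leo (knave) says "At least one of us is a knight" - this is FALSE (a lie) because no one is a knight.
- Alice (knave) says "Either Bob or Leo is a knight, but not both" - this is FALSE (a lie) because Bob is a knave and Leo is a knave.
- Wendy (knave) says "Leo and I are different types" - this is FALSE (a lie) because Wendy is a knave and Leo is a knave.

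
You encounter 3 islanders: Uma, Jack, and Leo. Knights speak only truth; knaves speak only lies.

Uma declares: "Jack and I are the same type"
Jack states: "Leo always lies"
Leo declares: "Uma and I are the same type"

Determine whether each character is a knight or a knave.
Uma is a knight.
Jack is a knight.
Leo is a knave.

Verification:
- Uma (knight) says "Jack and I are the same type" - this is TRUE because Uma is a knight and Jack is a knight.
- Jack (knight) says "Leo always lies" - this is TRUE because Leo is a knave.
- Leo (knave) says "Uma and I are the same type" - this is FALSE (a lie) because Leo is a knave and Uma is a knight.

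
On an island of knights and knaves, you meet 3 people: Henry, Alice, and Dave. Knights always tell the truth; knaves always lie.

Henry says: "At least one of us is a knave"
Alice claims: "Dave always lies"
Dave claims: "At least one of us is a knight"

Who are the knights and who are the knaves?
Henry is a knight.
Alice is a knave.
Dave is a knight.

Verification:
- Henry (knight) says "At least one of us is a knave" - this is TRUE because Alice is a knave.
- Alice (knave) says "Dave always lies" - this is FALSE (a lie) because Dave is a knight.
- Dave (knight) says "At least one of us is a knight" - this is TRUE because Henry and Dave are knights.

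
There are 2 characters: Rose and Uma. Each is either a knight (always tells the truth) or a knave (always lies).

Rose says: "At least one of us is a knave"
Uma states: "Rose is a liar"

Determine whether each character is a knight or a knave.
Rose is a knight.
Uma is a knave.

Verification:
- Rose (knight) says "At least one of us is a knave" - this is TRUE because Uma is a knave.
- Uma (knave) says "Rose is a liar" - this is FALSE (a lie) because Rose is a knight.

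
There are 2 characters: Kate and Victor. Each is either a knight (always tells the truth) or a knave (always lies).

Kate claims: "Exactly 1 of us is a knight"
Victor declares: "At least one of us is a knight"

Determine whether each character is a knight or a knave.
Kate is a knave.
Victor is a knave.

Verification:
- Kate (knave) says "Exactly 1 of us is a knight" - this is FALSE (a lie) because there are 0 knights.
- Victor (knave) says "At least one of us is a knight" - this is FALSE (a lie) because no one is a knight.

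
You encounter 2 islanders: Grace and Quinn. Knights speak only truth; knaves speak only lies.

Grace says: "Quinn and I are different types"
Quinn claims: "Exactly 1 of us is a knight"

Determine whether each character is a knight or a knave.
Grace is a knave.
Quinn is a knave.

Verification:
- Grace (knave) says "Quinn and I are different types" - this is FALSE (a lie) because Grace is a knave and Quinn is a knave.
- Quinn (knave) says "Exactly 1 of us is a knight" - this is FALSE (a lie) because there are 0 knights.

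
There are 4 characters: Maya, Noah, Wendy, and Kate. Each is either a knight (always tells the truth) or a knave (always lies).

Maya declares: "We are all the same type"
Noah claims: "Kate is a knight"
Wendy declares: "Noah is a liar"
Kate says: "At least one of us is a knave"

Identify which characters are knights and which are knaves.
Maya is a knave.
Noah is a knight.
Wendy is a knave.
Kate is a knight.

Verification:
- Maya (knave) says "We are all the same type" - this is FALSE (a lie) because Noah and Kate are knights and Maya and Wendy are knaves.
- Noah (knight) says "Kate is a knight" - this is TRUE because Kate is a knight.
- Wendy (knave) says "Noah is a liar" - this is FALSE (a lie) because Noah is a knight.
- Kate (knight) says "At least one of us is a knave" - this is TRUE because Maya and Wendy are knaves.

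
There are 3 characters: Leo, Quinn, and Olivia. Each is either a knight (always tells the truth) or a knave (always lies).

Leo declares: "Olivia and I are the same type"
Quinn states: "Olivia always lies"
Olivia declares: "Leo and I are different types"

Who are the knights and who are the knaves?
Leo is a knave.
Quinn is a knave.
Olivia is a knight.

Verification:
- Leo (knave) says "Olivia and I are the same type" - this is FALSE (a lie) because Leo is a knave and Olivia is a knight.
- Quinn (knave) says "Olivia always lies" - this is FALSE (a lie) because Olivia is a knight.
- Olivia (knight) says "Leo and I are different types" - this is TRUE because Olivia is a knight and Leo is a knave.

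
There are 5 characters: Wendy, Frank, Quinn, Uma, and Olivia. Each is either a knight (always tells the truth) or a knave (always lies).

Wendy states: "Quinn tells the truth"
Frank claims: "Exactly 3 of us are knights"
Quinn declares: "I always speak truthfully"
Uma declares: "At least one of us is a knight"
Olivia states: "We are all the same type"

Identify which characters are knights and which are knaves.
Wendy is a knave.
Frank is a knave.
Quinn is a knave.
Uma is a knight.
Olivia is a knave.

Verification:
- Wendy (knave) says "Quinn tells the truth" - this is FALSE (a lie) because Quinn is a knave.
- Frank (knave) says "Exactly 3 of us are knights" - this is FALSE (a lie) because there are 1 knights.
- Quinn (knave) says "I always speak truthfully" - this is FALSE (a lie) because Quinn is a knave.
- Uma (knight) says "At least one of us is a knight" - this is TRUE because Uma is a knight.
- Olivia (knave) says "We are all the same type" - this is FALSE (a lie) because Uma is a knight and Wendy, Frank, Quinn, and Olivia are knaves.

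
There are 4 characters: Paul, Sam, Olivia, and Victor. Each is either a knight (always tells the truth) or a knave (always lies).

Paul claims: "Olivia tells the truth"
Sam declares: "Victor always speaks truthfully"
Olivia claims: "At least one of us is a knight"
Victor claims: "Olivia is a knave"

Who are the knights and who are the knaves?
Paul is a knight.
Sam is a knave.
Olivia is a knight.
Victor is a knave.

Verification:
- Paul (knight) says "Olivia tells the truth" - this is TRUE because Olivia is a knight.
- Sam (knave) says "Victor always speaks truthfully" - this is FALSE (a lie) because Victor is a knave.
- Olivia (knight) says "At least one of us is a knight" - this is TRUE because Paul and Olivia are knights.
- Victor (knave) says "Olivia is a knave" - this is FALSE (a lie) because Olivia is a knight.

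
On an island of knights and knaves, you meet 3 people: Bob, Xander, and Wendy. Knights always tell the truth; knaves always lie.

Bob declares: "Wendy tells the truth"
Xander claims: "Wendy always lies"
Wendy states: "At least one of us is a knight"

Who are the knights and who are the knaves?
Bob is a knight.
Xander is a knave.
Wendy is a knight.

Verification:
- Bob (knight) says "Wendy tells the truth" - this is TRUE because Wendy is a knight.
- Xander (knave) says "Wendy always lies" - this is FALSE (a lie) because Wendy is a knight.
- Wendy (knight) says "At least one of us is a knight" - this is TRUE because Bob and Wendy are knights.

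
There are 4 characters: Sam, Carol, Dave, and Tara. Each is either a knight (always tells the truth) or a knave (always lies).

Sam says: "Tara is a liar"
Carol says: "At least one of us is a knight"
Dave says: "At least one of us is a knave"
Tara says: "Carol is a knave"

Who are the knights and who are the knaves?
Sam is a knight.
Carol is a knight.
Dave is a knight.
Tara is a knave.

Verification:
- Sam (knight) says "Tara is a liar" - this is TRUE because Tara is a knave.
- Carol (knight) says "At least one of us is a knight" - this is TRUE because Sam, Carol, and Dave are knights.
- Dave (knight) says "At least one of us is a knave" - this is TRUE because Tara is a knave.
- Tara (knave) says "Carol is a knave" - this is FALSE (a lie) because Carol is a knight.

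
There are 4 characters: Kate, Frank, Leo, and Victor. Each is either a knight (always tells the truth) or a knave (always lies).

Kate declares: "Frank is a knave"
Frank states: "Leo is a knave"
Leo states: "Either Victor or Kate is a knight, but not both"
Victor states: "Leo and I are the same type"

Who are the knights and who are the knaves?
Kate is a knight.
Frank is a knave.
Leo is a knight.
Victor is a knave.

Verification:
- Kate (knight) says "Frank is a knave" - this is TRUE because Frank is a knave.
- Frank (knave) says "Leo is a knave" - this is FALSE (a lie) because Leo is a knight.
- Leo (knight) says "Either Victor or Kate is a knight, but not both" - this is TRUE because Victor is a knave and Kate is a knight.
- Victor (knave) says "Leo and I are the same type" - this is FALSE (a lie) because Victor is a knave and Leo is a knight.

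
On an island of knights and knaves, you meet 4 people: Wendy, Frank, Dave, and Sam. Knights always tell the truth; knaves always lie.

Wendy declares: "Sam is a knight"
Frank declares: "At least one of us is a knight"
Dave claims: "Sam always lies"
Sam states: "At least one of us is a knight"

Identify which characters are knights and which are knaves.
Wendy is a knight.
Frank is a knight.
Dave is a knave.
Sam is a knight.

Verification:
- Wendy (knight) says "Sam is a knight" - this is TRUE because Sam is a knight.
- Frank (knight) says "At least one of us is a knight" - this is TRUE because Wendy, Frank, and Sam are knights.
- Dave (knave) says "Sam always lies" - this is FALSE (a lie) because Sam is a knight.
- Sam (knight) says "At least one of us is a knight" - this is TRUE because Wendy, Frank, and Sam are knights.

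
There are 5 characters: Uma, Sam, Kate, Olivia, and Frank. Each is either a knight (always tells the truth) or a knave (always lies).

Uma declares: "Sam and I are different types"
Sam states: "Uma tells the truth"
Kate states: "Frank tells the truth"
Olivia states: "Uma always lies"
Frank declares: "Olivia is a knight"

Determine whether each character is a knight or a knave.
Uma is a knave.
Sam is a knave.
Kate is a knight.
Olivia is a knight.
Frank is a knight.

Verification:
- Uma (knave) says "Sam and I are different types" - this is FALSE (a lie) because Uma is a knave and Sam is a knave.
- Sam (knave) says "Uma tells the truth" - this is FALSE (a lie) because Uma is a knave.
- Kate (knight) says "Frank tells the truth" - this is TRUE because Frank is a knight.
- Olivia (knight) says "Uma always lies" - this is TRUE because Uma is a knave.
- Frank (knight) says "Olivia is a knight" - this is TRUE because Olivia is a knight.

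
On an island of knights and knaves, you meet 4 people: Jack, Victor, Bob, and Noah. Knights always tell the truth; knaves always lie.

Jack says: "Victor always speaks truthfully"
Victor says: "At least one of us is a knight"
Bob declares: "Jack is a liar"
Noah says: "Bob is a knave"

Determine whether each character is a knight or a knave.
Jack is a knight.
Victor is a knight.
Bob is a knave.
Noah is a knight.

Verification:
- Jack (knight) says "Victor always speaks truthfully" - this is TRUE because Victor is a knight.
- Victor (knight) says "At least one of us is a knight" - this is TRUE because Jack, Victor, and Noah are knights.
- Bob (knave) says "Jack is a liar" - this is FALSE (a lie) because Jack is a knight.
- Noah (knight) says "Bob is a knave" - this is TRUE because Bob is a knave.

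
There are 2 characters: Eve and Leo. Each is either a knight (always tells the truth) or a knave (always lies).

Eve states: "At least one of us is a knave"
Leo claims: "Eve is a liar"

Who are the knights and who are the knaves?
Eve is a knight.
Leo is a knave.

Verification:
- Eve (knight) says "At least one of us is a knave" - this is TRUE because Leo is a knave.
- Leo (knave) says "Eve is a liar" - this is FALSE (a lie) because Eve is a knight.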